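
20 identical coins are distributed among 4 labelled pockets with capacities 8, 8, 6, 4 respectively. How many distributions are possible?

80

Ignoring the caps, the number of non-negative solutions to x_1+…+x_4 = 20 is C(23,3) = 1771.
Subtract solutions that violate a single cap (substitute x_i' = x_i − (cap_i+1)): x_1 ≥ 9 gives C(14,3) = 364; x_2 ≥ 9 gives C(14,3) = 364; x_3 ≥ 7 gives C(16,3) = 560; x_4 ≥ 5 gives C(18,3) = 816. Together 2104.
Add back pairs where two caps are both exceeded: 10 + 35 + 84 + 35 + 84 + 165 = 413.
By inclusion–exclusion the count is 1771 − 2104 + 413 = 80.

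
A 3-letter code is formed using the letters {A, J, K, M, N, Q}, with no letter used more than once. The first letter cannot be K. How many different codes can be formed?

100

The first letter has 6−1 = 5 choices (anything except K).
The remaining 2 letters are filled from the other 5 symbols without repetition: 5 × 4 = 20.
Total: 5 × 20 = 100.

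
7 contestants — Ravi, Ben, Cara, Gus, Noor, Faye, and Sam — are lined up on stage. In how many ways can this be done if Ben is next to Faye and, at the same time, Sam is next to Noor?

Treat {Ben,Faye} as one block (2 orders) and {Sam,Noor} as another (2 orders).
That leaves 5 units to arrange: 2 × 2 × 5! = 4 × 120 = 480.

480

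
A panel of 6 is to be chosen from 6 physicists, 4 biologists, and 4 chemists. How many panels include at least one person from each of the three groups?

2556

With no constraint there are C(14,6) = 3003 possible selections.
Selections missing a whole group: no physicists → C(8,6) = 28; no biologists → C(10,6) = 210; no chemists → C(10,6) = 210.
Add back selections omitting two groups (i.e. drawn from a single group): C(6,6) + C(4,6) + C(4,6) = 1.
By inclusion–exclusion: 3003 − 448 + 1 = 2556.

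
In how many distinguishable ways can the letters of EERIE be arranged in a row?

The 5 letters of EERIE have repeats: E appearing 3 times.
So there are 5! / (3!) = 20 distinguishable arrangements.

20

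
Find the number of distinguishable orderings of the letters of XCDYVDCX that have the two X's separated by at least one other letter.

Total arrangements of XCDYVDCX: 8!/(2!·2!·2!) = 5040.
Arrangements with the X's together: treat XX as one letter, giving (7)!/(2!·2!) = 1260.
Hence 5040 − 1260 = 3780.

3780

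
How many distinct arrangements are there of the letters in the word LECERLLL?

The 8 letters of LECERLLL have repeats: E appearing twice and L appearing 4 times.
So there are 8! / (4!·2!) = 840 distinguishable arrangements.

840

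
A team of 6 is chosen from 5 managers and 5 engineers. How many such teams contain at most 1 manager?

5

Split by how many managers are chosen (0 through 1).
Sum: C(5,0)·C(5,6) + C(5,1)·C(5,5) = 0 + 5 = 5.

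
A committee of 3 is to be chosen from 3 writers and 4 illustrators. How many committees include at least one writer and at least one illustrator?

Unrestricted: C(7,3) = 35 ways to pick any 3 of the 7.
Subtract selections that omit an entire group: no writers → C(4,3) = 4; no illustrators → C(3,3) = 1.
Both groups omitted at once is impossible, so 35 − 5 = 30.

30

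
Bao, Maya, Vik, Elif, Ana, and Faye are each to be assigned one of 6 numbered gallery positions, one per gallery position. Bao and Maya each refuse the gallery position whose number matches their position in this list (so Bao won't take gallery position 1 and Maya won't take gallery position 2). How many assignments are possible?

Let Aᵢ (for i ∈ {1, 2}) be the placements that put person i in their forbidden gallery position. Any j of these fix j positions, leaving (6−j)! ways to fill the rest, and there are C(2,j) ways to pick which j.
By inclusion–exclusion, the number of valid placements is Σ_{j=0}^{2} (−1)^j C(2,j)·(6−j)!.
Computing: 720 − 240 + 24 = 504.

504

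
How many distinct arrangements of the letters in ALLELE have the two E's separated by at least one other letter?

Total arrangements of ALLELE: 6!/(3!·2!) = 60.
If the two E's are adjacent, glue them into one block, leaving 5 items to arrange: (5)!/(3!) = 20 ways.
Subtracting, 60 − 20 = 40 arrangements keep the E's apart.

40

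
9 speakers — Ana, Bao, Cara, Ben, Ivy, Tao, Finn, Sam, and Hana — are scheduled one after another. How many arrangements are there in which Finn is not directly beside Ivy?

Of the 9! = 362880 arrangements, those with Finn and Ivy adjacent number 2 × 8! = 80640 (treat the pair as a block with 2 internal orders).
Complementary counting: 362880 − 80640 = 282240.

282240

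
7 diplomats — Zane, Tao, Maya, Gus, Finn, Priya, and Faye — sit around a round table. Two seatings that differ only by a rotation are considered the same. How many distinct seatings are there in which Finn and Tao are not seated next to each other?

All circular seatings of 7 people number (6)! = 720.
Seatings with Finn beside Tao: treat them as a block with 2 internal orders, giving 2 × (5)! = 240.
Subtracting, 720 − 240 = 480.

480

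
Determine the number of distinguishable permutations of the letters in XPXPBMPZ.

3360

The 8 letters of XPXPBMPZ have repeats: P appearing 3 times and X appearing twice.
The number of distinct arrangements is 8!/(3!·2!) = 40320/12 = 3360.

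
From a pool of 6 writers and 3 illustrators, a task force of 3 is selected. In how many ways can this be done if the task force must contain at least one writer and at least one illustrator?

With no constraint there are C(9,3) = 84 possible selections.
Selections missing a whole group: no writers → C(3,3) = 1; no illustrators → C(6,3) = 20.
Both groups omitted at once is impossible, so 84 − 21 = 63.

63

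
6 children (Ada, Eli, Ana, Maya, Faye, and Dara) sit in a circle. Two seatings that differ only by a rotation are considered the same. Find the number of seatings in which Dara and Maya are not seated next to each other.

Without the restriction there are (5)! = 120 seatings.
Those with Dara next to Maya: fuse the pair into one unit and seat 5 units around a circle — 2·(4)! = 48.
Subtracting, 120 − 48 = 72.

72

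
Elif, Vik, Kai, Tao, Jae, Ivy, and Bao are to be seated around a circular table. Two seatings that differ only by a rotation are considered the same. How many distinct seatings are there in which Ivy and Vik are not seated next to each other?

All circular seatings of 7 people number (6)! = 720.
Those with Ivy next to Vik: fuse the pair into one unit and seat 6 units around a circle — 2·(5)! = 240.
Subtracting, 720 − 240 = 480.

480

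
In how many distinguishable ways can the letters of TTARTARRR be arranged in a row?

TTARTARRR has 9 letters with A appearing twice, R appearing 4 times, and T appearing 3 times.
Dividing 9! = 362880 by 4!·3!·2! = 288 for the repeated letters gives 1260.

1260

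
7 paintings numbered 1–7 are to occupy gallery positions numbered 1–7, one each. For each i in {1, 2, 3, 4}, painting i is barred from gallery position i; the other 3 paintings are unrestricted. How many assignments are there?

Let Aᵢ (for 1 ≤ i ≤ 4) be the placements that put painting i in its forbidden gallery position. Any j of these fix j positions, leaving (7−j)! ways to fill the rest, and there are C(4,j) ways to pick which j.
By inclusion–exclusion, the number of valid placements is Σ_{j=0}^{4} (−1)^j C(4,j)·(7−j)!.
Computing: 5040 − 2880 + 720 − 96 + 6 = 2790.

2790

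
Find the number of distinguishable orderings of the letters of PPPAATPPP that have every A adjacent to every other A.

56

Treat the 2 copies of A as a single block. The multiset to arrange is then {AA, P, P, P, P, P, P, T}, 8 items in all.
That gives (8)!/(6!) = 56 arrangements.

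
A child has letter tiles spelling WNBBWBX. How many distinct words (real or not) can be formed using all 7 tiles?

WNBBWBX has 7 letters with B appearing 3 times and W appearing twice.
The number of distinct arrangements is 7!/(3!·2!) = 5040/12 = 420.

420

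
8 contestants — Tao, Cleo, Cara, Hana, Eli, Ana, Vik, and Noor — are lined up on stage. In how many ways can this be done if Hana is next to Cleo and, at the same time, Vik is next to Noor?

2880

Treat {Hana,Cleo} as one block (2 orders) and {Vik,Noor} as another (2 orders).
That leaves 6 units to arrange: 2 × 2 × 6! = 4 × 720 = 2880.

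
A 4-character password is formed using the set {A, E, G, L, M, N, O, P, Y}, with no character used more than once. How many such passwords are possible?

3024

With no repetition, fill the 4 characters in order: 9 choices, then 8, down to 6.
That product is 9 × 8 × 7 × 6 = 3024.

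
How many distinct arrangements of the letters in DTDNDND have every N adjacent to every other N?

Treat the 2 copies of N as a single block. The multiset to arrange is then {NN, D, D, D, D, T}, 6 items in all.
That gives (6)!/(4!) = 30 arrangements.

30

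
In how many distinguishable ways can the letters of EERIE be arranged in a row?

Letter multiplicities in EERIE: E×3, I×1, R×1.
The number of distinct arrangements is 5!/(3!) = 120/6 = 20.

20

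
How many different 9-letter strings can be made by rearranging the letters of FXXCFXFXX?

FXXCFXFXX has 9 letters with F appearing 3 times and X appearing 5 times.
Dividing 9! = 362880 by 5!·3! = 720 for the repeated letters gives 504.

504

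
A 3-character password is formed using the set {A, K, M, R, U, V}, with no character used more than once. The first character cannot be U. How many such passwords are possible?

100

The first character has 6−1 = 5 choices (anything except U).
The remaining 2 characters are filled from the other 5 symbols without repetition: 5 × 4 = 20.
Total: 5 × 20 = 100.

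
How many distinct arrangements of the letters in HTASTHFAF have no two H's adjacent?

17640

There are 9!/(2!·2!·2!·2!) = 22680 arrangements of HTASTHFAF in total.
Arrangements with the H's together: treat HH as one letter, giving (8)!/(2!·2!·2!) = 5040.
Hence 22680 − 5040 = 17640.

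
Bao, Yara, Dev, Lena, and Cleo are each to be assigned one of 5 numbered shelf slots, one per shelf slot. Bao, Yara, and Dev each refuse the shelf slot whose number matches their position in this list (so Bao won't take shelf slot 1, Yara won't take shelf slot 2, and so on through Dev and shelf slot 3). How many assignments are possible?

64

Let Aᵢ (for i ∈ {1, 2, 3}) be the placements that put person i in their forbidden shelf slot. Any j of these fix j positions, leaving (5−j)! ways to fill the rest, and there are C(3,j) ways to pick which j.
By inclusion–exclusion, the number of valid placements is Σ_{j=0}^{3} (−1)^j C(3,j)·(5−j)!.
Computing: 120 − 72 + 18 − 2 = 64.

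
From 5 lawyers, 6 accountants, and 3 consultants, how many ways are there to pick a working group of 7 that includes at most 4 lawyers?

Split by how many lawyers are chosen (0 through 4).
Sum: C(5,0)·C(9,7) + C(5,1)·C(9,6) + C(5,2)·C(9,5) + C(5,3)·C(9,4) + C(5,4)·C(9,3) = 36 + 420 + 1260 + 1260 + 420 = 3396.

3396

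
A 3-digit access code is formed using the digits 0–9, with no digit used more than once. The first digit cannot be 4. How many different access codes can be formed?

648

The first digit has 10−1 = 9 choices (anything except 4).
The remaining 2 digits are filled from the other 9 symbols without repetition: 9 × 8 = 72.
Total: 9 × 72 = 648.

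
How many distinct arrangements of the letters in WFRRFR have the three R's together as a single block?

Treat the 3 copies of R as a single block. The multiset to arrange is then {RRR, F, F, W}, 4 items in all.
That gives (4)!/(2!) = 12 arrangements.

12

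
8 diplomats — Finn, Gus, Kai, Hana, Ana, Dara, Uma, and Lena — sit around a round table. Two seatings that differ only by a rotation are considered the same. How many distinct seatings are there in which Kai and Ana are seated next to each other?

Treat {Kai, Ana} as one unit (2 internal orders) and seat the resulting 7 units around the table: (6)! circular arrangements.
So 2 × (6)! = 2 × 720 = 1440.

1440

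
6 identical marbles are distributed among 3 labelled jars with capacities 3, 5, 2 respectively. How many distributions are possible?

11

By stars and bars, unrestricted non-negative solutions to x_1+…+x_3 = 6 number C(6+2,2) = 28.
Subtract solutions that violate a single cap (substitute x_i' = x_i − (cap_i+1)): x_1 ≥ 4 gives C(4,2) = 6; x_2 ≥ 6 gives C(2,2) = 1; x_3 ≥ 3 gives C(5,2) = 10. Together 17.
No two caps can be exceeded simultaneously, so the pair terms are all 0.
By inclusion–exclusion the count is 28 − 17 + 0 = 11.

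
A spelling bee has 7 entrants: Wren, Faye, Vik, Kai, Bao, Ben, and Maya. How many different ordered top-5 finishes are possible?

2520

This is an ordered selection of 5 from 7: P(7,5).
That gives 7 × 6 × 5 × 4 × 3 = 2520.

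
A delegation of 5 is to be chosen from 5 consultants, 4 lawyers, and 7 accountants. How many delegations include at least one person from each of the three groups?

Unrestricted: C(16,5) = 4368 ways to pick any 5 of the 16.
Subtract selections that omit an entire group: no consultants → C(11,5) = 462; no lawyers → C(12,5) = 792; no accountants → C(9,5) = 126.
Add back selections omitting two groups (i.e. drawn from a single group): C(5,5) + C(4,5) + C(7,5) = 22.
By inclusion–exclusion: 4368 − 1380 + 22 = 3010.

3010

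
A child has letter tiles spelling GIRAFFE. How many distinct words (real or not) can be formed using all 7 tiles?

Letter multiplicities in GIRAFFE: A×1, E×1, F×2, G×1, I×1, R×1.
Dividing 7! = 5040 by 2! = 2 for the repeated letters gives 2520.

2520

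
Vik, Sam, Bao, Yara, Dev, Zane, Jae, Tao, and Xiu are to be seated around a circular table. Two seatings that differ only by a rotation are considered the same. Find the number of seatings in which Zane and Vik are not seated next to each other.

30240

Without the restriction there are (8)! = 40320 seatings.
Seatings with Zane beside Vik: treat them as a block with 2 internal orders, giving 2 × (7)! = 10080.
Subtracting, 40320 − 10080 = 30240.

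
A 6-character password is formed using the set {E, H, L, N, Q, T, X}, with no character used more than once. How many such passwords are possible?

This is a permutation of 6 out of 7: P(7,6) = 7!/1!.
That product is 7 × 6 × 5 × 4 × 3 × 2 = 5040.

5040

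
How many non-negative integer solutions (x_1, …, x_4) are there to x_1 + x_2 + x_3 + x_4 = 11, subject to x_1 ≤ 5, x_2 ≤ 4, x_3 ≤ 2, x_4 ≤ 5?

45

By stars and bars, unrestricted non-negative solutions to x_1+…+x_4 = 11 number C(11+3,3) = 364.
Subtract solutions that violate a single cap (substitute x_i' = x_i − (cap_i+1)): x_1 ≥ 6 gives C(8,3) = 56; x_2 ≥ 5 gives C(9,3) = 84; x_3 ≥ 3 gives C(11,3) = 165; x_4 ≥ 6 gives C(8,3) = 56. Together 361.
Add back pairs where two caps are both exceeded: 1 + 10 + 0 + 20 + 1 + 10 = 42.
By inclusion–exclusion the count is 364 − 361 + 42 = 45.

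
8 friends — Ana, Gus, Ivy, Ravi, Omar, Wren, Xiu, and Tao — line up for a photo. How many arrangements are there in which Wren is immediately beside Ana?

10080

Treat {Wren, Ana} as a single unit. There are 7 units to order, and the pair itself can be ordered 2 ways.
That gives 2 × 7! = 2 × 5040 = 10080.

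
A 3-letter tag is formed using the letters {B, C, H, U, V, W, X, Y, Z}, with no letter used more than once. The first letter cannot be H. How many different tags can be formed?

448

The first letter has 9−1 = 8 choices (anything except H).
The remaining 2 letters are filled from the other 8 symbols without repetition: 8 × 7 = 56.
Total: 8 × 56 = 448.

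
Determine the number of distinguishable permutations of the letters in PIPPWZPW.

The 8 letters of PIPPWZPW have repeats: P appearing 4 times and W appearing twice.
So there are 8! / (4!·2!) = 840 distinguishable arrangements.

840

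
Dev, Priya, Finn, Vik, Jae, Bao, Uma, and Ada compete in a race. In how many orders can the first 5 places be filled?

6720

This is an ordered selection of 5 from 8: P(8,5).
That gives 8 × 7 × 6 × 5 × 4 = 6720.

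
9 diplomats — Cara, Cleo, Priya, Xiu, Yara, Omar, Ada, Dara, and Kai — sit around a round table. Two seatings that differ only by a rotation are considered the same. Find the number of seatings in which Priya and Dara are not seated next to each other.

Without the restriction there are (8)! = 40320 seatings.
Those with Priya next to Dara: fuse the pair into one unit and seat 8 units around a circle — 2·(7)! = 10080.
Subtracting, 40320 − 10080 = 30240.

30240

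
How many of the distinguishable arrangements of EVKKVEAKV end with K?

1680

Fix K in the last position and arrange the remaining 8 letters.
Those 8 letters have E appearing twice, K appearing twice, and V appearing 3 times, giving (8)!/(3!·2!·2!) = 1680.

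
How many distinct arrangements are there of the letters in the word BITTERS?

2520

BITTERS has 7 letters with T appearing twice.
Dividing 7! = 5040 by 2! = 2 for the repeated letters gives 2520.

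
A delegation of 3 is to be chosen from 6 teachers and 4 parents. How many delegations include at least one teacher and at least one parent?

96

With no constraint there are C(10,3) = 120 possible selections.
Selections missing a whole group: no teachers → C(4,3) = 4; no parents → C(6,3) = 20.
Both groups omitted at once is impossible, so 120 − 24 = 96.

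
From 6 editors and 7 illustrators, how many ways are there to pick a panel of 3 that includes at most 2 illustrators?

Split by how many illustrators are chosen (0 through 2).
Sum: C(7,0)·C(6,3) + C(7,1)·C(6,2) + C(7,2)·C(6,1) = 20 + 105 + 126 = 251.

251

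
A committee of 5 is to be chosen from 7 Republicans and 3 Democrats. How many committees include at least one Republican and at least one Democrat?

231

With no constraint there are C(10,5) = 252 possible selections.
Selections missing a whole group: no Republicans → C(3,5) = 0; no Democrats → C(7,5) = 21.
Both groups omitted at once is impossible, so 252 − 21 = 231.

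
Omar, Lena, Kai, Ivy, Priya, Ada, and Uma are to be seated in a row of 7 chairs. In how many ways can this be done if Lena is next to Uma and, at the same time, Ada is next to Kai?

Treat {Lena,Uma} as one block (2 orders) and {Ada,Kai} as another (2 orders).
That leaves 5 units to arrange: 2 × 2 × 5! = 4 × 120 = 480.

480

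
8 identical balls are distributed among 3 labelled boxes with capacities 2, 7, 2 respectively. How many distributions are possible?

8

By stars and bars, unrestricted non-negative solutions to x_1+…+x_3 = 8 number C(8+2,2) = 45.
Subtract solutions that violate a single cap (substitute x_i' = x_i − (cap_i+1)): x_1 ≥ 3 gives C(7,2) = 21; x_2 ≥ 8 gives C(2,2) = 1; x_3 ≥ 3 gives C(7,2) = 21. Together 43.
Add back pairs where two caps are both exceeded: 0 + 6 + 0 = 6.
By inclusion–exclusion the count is 45 − 43 + 6 = 8.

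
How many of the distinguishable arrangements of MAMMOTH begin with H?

120

Fix H in the first position and arrange the remaining 6 letters.
Those 6 letters have M appearing 3 times, giving (6)!/(3!) = 120.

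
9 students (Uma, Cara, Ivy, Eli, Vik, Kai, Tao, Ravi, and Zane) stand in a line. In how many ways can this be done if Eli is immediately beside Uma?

Place the 7 others and the Eli-Uma pair as 8 objects in a line; the pair has 2 internal arrangements.
So the count is 2·(8)! = 80640.

80640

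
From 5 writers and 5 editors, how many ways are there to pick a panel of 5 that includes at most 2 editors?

Split by how many editors are chosen (0 through 2).
Sum: C(5,0)·C(5,5) + C(5,1)·C(5,4) + C(5,2)·C(5,3) = 1 + 25 + 100 = 126.

126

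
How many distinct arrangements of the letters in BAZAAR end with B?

With the last slot taken by B, it remains to arrange the other 5 letters (AZAAR).
Those 5 letters have A appearing 3 times, giving (5)!/(3!) = 20.

20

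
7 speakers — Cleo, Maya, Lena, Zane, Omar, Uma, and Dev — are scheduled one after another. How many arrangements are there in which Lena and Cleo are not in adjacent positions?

There are 7! = 5040 arrangements in all. If Lena and Cleo are adjacent, merging them into one block gives 2·(6)! = 1440 arrangements.
Complementary counting: 5040 − 1440 = 3600.

3600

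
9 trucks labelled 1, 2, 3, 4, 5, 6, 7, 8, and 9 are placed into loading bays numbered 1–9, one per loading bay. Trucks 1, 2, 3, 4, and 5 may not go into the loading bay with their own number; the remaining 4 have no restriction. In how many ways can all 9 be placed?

205056

Let Aᵢ (for 1 ≤ i ≤ 5) be the placements that put truck i in its forbidden loading bay. Any j of these fix j positions, leaving (9−j)! ways to fill the rest, and there are C(5,j) ways to pick which j.
By inclusion–exclusion, the number of valid placements is Σ_{j=0}^{5} (−1)^j C(5,j)·(9−j)!.
Computing: 362880 − 201600 + 50400 − 7200 + 600 − 24 = 205056.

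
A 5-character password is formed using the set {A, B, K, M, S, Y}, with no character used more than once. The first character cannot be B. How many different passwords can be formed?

The first character has 6−1 = 5 choices (anything except B).
The remaining 4 characters are filled from the other 5 symbols without repetition: 5 × 4 × 3 × 2 = 120.
Total: 5 × 120 = 600.

600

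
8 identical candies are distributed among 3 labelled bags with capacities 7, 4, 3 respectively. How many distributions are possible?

19

Ignoring the caps, the number of non-negative solutions to x_1+…+x_3 = 8 is C(10,2) = 45.
Subtract solutions that violate a single cap (substitute x_i' = x_i − (cap_i+1)): x_1 ≥ 8 gives C(2,2) = 1; x_2 ≥ 5 gives C(5,2) = 10; x_3 ≥ 4 gives C(6,2) = 15. Together 26.
No two caps can be exceeded simultaneously, so the pair terms are all 0.
By inclusion–exclusion the count is 45 − 26 + 0 = 19.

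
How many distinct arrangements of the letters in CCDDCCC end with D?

With the last slot taken by D, it remains to arrange the other 6 letters (CCDCCC).
Those 6 letters have C appearing 5 times, giving (6)!/(5!) = 6.

6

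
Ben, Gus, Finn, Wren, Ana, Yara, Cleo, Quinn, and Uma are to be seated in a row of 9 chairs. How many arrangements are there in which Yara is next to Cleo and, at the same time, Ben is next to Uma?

20160

Treat {Yara,Cleo} as one block (2 orders) and {Ben,Uma} as another (2 orders).
That leaves 7 units to arrange: 2 × 2 × 7! = 4 × 5040 = 20160.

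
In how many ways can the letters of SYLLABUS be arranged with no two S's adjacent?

Total arrangements of SYLLABUS: 8!/(2!·2!) = 10080.
If the two S's are adjacent, glue them into one block, leaving 7 items to arrange: (7)!/(2!) = 2520 ways.
Hence 10080 − 2520 = 7560.

7560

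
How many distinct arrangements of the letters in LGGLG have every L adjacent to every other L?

4

Treat the 2 copies of L as a single block. The multiset to arrange is then {LL, G, G, G}, 4 items in all.
That gives (4)!/(3!) = 4 arrangements.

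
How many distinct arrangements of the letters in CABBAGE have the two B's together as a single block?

360

Treat the 2 copies of B as a single block. The multiset to arrange is then {BB, A, A, C, E, G}, 6 items in all.
That gives (6)!/(2!) = 360 arrangements.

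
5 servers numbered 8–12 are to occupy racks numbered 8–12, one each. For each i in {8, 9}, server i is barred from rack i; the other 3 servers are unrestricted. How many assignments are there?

78

Let Aᵢ (for i ∈ {8, 9}) be the placements that put server i in its forbidden rack. Any j of these fix j positions, leaving (5−j)! ways to fill the rest, and there are C(2,j) ways to pick which j.
By inclusion–exclusion, the number of valid placements is Σ_{j=0}^{2} (−1)^j C(2,j)·(5−j)!.
Computing: 120 − 48 + 6 = 78.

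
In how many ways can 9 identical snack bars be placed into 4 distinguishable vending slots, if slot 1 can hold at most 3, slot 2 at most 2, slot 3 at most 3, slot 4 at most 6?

38

Without the upper bounds there are C(12,3) = 220 ways to split 9 among 4 vending slots.
Subtract solutions that violate a single cap (substitute x_i' = x_i − (cap_i+1)): x_1 ≥ 4 gives C(8,3) = 56; x_2 ≥ 3 gives C(9,3) = 84; x_3 ≥ 4 gives C(8,3) = 56; x_4 ≥ 7 gives C(5,3) = 10. Together 206.
Add back pairs where two caps are both exceeded: 10 + 4 + 0 + 10 + 0 + 0 = 24.
By inclusion–exclusion the count is 220 − 206 + 24 = 38.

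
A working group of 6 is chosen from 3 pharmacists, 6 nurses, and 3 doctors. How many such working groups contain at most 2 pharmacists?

Split by how many pharmacists are chosen (0 through 2).
Sum: C(3,0)·C(9,6) + C(3,1)·C(9,5) + C(3,2)·C(9,4) = 84 + 378 + 378 = 840.

840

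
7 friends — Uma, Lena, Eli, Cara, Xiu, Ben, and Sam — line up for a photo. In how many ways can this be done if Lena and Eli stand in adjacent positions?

Glue Lena and Eli into one block (2 internal orders), leaving 6 units to arrange in a row.
That gives 2 × 6! = 2 × 720 = 1440.

1440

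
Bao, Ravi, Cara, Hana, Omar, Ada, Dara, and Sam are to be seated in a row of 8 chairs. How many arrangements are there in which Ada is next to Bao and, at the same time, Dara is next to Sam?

Treat {Ada,Bao} as one block (2 orders) and {Dara,Sam} as another (2 orders).
That leaves 6 units to arrange: 2 × 2 × 6! = 4 × 720 = 2880.

2880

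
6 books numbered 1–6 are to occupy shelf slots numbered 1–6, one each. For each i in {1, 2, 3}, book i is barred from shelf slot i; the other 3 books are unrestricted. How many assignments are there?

Let Aᵢ (for i ∈ {1, 2, 3}) be the placements that put book i in its forbidden shelf slot. Any j of these fix j positions, leaving (6−j)! ways to fill the rest, and there are C(3,j) ways to pick which j.
By inclusion–exclusion, the number of valid placements is Σ_{j=0}^{3} (−1)^j C(3,j)·(6−j)!.
Computing: 720 − 360 + 72 − 6 = 426.

426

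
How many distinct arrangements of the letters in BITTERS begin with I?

360

Fix I in the first position and arrange the remaining 6 letters.
Those 6 letters have T appearing twice, giving (6)!/(2!) = 360.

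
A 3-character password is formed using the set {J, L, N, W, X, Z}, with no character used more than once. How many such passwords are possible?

120

This is a permutation of 3 out of 6: P(6,3) = 6!/3!.
6 × 5 × 4 = 120.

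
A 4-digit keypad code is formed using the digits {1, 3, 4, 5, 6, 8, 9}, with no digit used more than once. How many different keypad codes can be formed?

With no repetition, fill the 4 digits in order: 7 choices, then 6, down to 4.
7 × 6 × 5 × 4 = 840.

840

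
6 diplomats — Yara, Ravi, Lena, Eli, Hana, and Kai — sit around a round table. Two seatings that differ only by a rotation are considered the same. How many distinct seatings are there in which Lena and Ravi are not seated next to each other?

72

All circular seatings of 6 people number (5)! = 120.
Those with Lena next to Ravi: fuse the pair into one unit and seat 5 units around a circle — 2·(4)! = 48.
Subtracting, 120 − 48 = 72.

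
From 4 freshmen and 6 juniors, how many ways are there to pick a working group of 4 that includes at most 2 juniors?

Split by how many juniors are chosen (0 through 2).
Sum: C(6,0)·C(4,4) + C(6,1)·C(4,3) + C(6,2)·C(4,2) = 1 + 24 + 90 = 115.

115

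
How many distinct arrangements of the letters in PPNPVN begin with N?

20

With the first slot taken by N, it remains to arrange the other 5 letters (PPPVN).
Those 5 letters have P appearing 3 times, giving (5)!/(3!) = 20.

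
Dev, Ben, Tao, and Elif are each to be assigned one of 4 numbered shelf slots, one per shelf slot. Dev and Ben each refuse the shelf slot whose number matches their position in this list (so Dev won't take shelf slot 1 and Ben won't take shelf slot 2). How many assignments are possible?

Let Aᵢ (for i ∈ {1, 2}) be the placements that put person i in their forbidden shelf slot. Any j of these fix j positions, leaving (4−j)! ways to fill the rest, and there are C(2,j) ways to pick which j.
By inclusion–exclusion, the number of valid placements is Σ_{j=0}^{2} (−1)^j C(2,j)·(4−j)!.
Computing: 24 − 12 + 2 = 14.

14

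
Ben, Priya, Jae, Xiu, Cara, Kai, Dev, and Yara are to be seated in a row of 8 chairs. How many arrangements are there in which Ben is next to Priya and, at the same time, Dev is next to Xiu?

Treat {Ben,Priya} as one block (2 orders) and {Dev,Xiu} as another (2 orders).
That leaves 6 units to arrange: 2 × 2 × 6! = 4 × 720 = 2880.

2880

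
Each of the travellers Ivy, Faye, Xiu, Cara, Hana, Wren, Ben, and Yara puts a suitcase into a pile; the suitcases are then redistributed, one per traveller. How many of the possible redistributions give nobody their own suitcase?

Let Aᵢ be the assignments in which traveller i gets their own suitcase. We want the size of the complement of A₁∪…∪A_8.
By inclusion–exclusion this is Σ_{j=0}^{8} (−1)^j C(8,j)·(8−j)!.
Computing: 40320 − 40320 + 20160 − 6720 + 1680 − 336 + 56 − 8 + 1 = 14833.

14833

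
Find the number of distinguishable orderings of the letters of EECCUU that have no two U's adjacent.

Total arrangements of EECCUU: 6!/(2!·2!·2!) = 90.
If the two U's are adjacent, glue them into one block, leaving 5 items to arrange: (5)!/(2!·2!) = 30 ways.
Hence 90 − 30 = 60.

60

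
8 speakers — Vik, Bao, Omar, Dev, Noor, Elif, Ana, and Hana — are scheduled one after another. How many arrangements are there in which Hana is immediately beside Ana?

10080

Glue Hana and Ana into one block (2 internal orders), leaving 7 units to arrange in a row.
That gives 2 × 7! = 2 × 5040 = 10080.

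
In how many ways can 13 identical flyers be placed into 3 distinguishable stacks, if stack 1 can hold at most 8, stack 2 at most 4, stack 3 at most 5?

15

Ignoring the caps, the number of non-negative solutions to x_1+…+x_3 = 13 is C(15,2) = 105.
Subtract solutions that violate a single cap (substitute x_i' = x_i − (cap_i+1)): x_1 ≥ 9 gives C(6,2) = 15; x_2 ≥ 5 gives C(10,2) = 45; x_3 ≥ 6 gives C(9,2) = 36. Together 96.
Add back pairs where two caps are both exceeded: 0 + 0 + 6 = 6.
By inclusion–exclusion the count is 105 − 96 + 6 = 15.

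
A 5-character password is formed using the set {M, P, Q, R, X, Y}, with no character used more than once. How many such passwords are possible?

720

Choose and order 5 of the 6 symbols: the first character has 6 options, the next 5, and so on down to 2.
That product is 6 × 5 × 4 × 3 × 2 = 720.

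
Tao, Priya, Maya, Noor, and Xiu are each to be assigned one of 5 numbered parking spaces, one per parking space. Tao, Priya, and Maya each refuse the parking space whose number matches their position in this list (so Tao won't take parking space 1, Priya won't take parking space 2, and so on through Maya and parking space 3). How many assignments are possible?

Let Aᵢ (for i ∈ {1, 2, 3}) be the placements that put person i in their forbidden parking space. Any j of these fix j positions, leaving (5−j)! ways to fill the rest, and there are C(3,j) ways to pick which j.
By inclusion–exclusion, the number of valid placements is Σ_{j=0}^{3} (−1)^j C(3,j)·(5−j)!.
Computing: 120 − 72 + 18 − 2 = 64.

64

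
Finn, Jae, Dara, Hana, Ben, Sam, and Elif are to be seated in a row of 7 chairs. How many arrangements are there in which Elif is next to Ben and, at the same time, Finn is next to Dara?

Treat {Elif,Ben} as one block (2 orders) and {Finn,Dara} as another (2 orders).
That leaves 5 units to arrange: 2 × 2 × 5! = 4 × 120 = 480.

480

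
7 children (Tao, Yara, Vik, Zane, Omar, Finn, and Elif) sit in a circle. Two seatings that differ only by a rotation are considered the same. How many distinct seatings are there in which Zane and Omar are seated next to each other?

Treat {Zane, Omar} as one unit (2 internal orders) and seat the resulting 6 units around the table: (5)! circular arrangements.
So 2 × (5)! = 2 × 120 = 240.

240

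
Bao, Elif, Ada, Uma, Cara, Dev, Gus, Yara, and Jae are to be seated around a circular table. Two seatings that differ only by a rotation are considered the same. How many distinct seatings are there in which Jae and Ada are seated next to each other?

Treat {Jae, Ada} as one unit (2 internal orders) and seat the resulting 8 units around the table: (7)! circular arrangements.
So 2 × (7)! = 2 × 5040 = 10080.

10080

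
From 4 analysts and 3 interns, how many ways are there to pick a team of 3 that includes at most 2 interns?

Split by how many interns are chosen (0 through 2).
Sum: C(3,0)·C(4,3) + C(3,1)·C(4,2) + C(3,2)·C(4,1) = 4 + 18 + 12 = 34.

34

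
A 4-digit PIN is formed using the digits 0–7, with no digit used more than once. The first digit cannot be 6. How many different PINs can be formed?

1470

The first digit has 8−1 = 7 choices (anything except 6).
The remaining 3 digits are filled from the other 7 symbols without repetition: 7 × 6 × 5 = 210.
Total: 7 × 210 = 1470.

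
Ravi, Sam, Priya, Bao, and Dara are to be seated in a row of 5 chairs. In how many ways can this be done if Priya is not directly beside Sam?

72

Of the 5! = 120 arrangements, those with Priya and Sam adjacent number 2 × 4! = 48 (treat the pair as a block with 2 internal orders).
So 120 − 48 = 72 arrangements keep them apart.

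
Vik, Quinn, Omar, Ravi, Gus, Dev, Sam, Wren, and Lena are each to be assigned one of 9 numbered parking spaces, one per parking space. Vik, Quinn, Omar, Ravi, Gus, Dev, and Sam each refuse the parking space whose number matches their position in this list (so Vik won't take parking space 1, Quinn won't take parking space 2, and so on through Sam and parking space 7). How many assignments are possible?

Let Aᵢ (for 1 ≤ i ≤ 7) be the placements that put person i in their forbidden parking space. Any j of these fix j positions, leaving (9−j)! ways to fill the rest, and there are C(7,j) ways to pick which j.
By inclusion–exclusion, the number of valid placements is Σ_{j=0}^{7} (−1)^j C(7,j)·(9−j)!.
Computing: 362880 − 282240 + 105840 − 25200 + 4200 − 504 + 42 − 2 = 165016.

165016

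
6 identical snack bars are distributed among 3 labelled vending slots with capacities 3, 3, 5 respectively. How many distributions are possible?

Ignoring the caps, the number of non-negative solutions to x_1+…+x_3 = 6 is C(8,2) = 28.
Subtract solutions that violate a single cap (substitute x_i' = x_i − (cap_i+1)): x_1 ≥ 4 gives C(4,2) = 6; x_2 ≥ 4 gives C(4,2) = 6; x_3 ≥ 6 gives C(2,2) = 1. Together 13.
No two caps can be exceeded simultaneously, so the pair terms are all 0.
By inclusion–exclusion the count is 28 − 13 + 0 = 15.

15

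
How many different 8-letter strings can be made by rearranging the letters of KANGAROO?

10080

Letter multiplicities in KANGAROO: A×2, G×1, K×1, N×1, O×2, R×1.
So there are 8! / (2!·2!) = 10080 distinguishable arrangements.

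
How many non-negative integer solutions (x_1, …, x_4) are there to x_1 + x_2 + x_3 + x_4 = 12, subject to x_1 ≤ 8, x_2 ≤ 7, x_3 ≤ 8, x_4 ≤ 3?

216

Without the upper bounds there are C(15,3) = 455 ways to split 12 among 4 variables.
Subtract solutions that violate a single cap (substitute x_i' = x_i − (cap_i+1)): x_1 ≥ 9 gives C(6,3) = 20; x_2 ≥ 8 gives C(7,3) = 35; x_3 ≥ 9 gives C(6,3) = 20; x_4 ≥ 4 gives C(11,3) = 165. Together 240.
Add back pairs where two caps are both exceeded: 0 + 0 + 0 + 0 + 1 + 0 = 1.
By inclusion–exclusion the count is 455 − 240 + 1 = 216.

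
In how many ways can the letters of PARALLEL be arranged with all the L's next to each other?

Treat the 3 copies of L as a single block. The multiset to arrange is then {LLL, A, A, E, P, R}, 6 items in all.
That gives (6)!/(2!) = 360 arrangements.

360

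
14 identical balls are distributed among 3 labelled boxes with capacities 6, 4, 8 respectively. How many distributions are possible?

Without the upper bounds there are C(16,2) = 120 ways to split 14 among 3 boxes.
Subtract solutions that violate a single cap (substitute x_i' = x_i − (cap_i+1)): x_1 ≥ 7 gives C(9,2) = 36; x_2 ≥ 5 gives C(11,2) = 55; x_3 ≥ 9 gives C(7,2) = 21. Together 112.
Add back pairs where two caps are both exceeded: 6 + 0 + 1 = 7.
By inclusion–exclusion the count is 120 − 112 + 7 = 15.

15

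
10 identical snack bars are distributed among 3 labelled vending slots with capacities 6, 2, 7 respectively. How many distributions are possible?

15

By stars and bars, unrestricted non-negative solutions to x_1+…+x_3 = 10 number C(10+2,2) = 66.
Subtract solutions that violate a single cap (substitute x_i' = x_i − (cap_i+1)): x_1 ≥ 7 gives C(5,2) = 10; x_2 ≥ 3 gives C(9,2) = 36; x_3 ≥ 8 gives C(4,2) = 6. Together 52.
Add back pairs where two caps are both exceeded: 1 + 0 + 0 = 1.
By inclusion–exclusion the count is 66 − 52 + 1 = 15.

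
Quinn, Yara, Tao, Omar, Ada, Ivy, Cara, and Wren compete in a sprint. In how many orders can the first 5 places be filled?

6720

This is an ordered selection of 5 from 8: P(8,5).
That gives 8 × 7 × 6 × 5 × 4 = 6720.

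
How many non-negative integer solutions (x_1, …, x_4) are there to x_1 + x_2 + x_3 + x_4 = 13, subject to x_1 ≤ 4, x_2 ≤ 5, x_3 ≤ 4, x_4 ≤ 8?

Ignoring the caps, the number of non-negative solutions to x_1+…+x_4 = 13 is C(16,3) = 560.
Subtract solutions that violate a single cap (substitute x_i' = x_i − (cap_i+1)): x_1 ≥ 5 gives C(11,3) = 165; x_2 ≥ 6 gives C(10,3) = 120; x_3 ≥ 5 gives C(11,3) = 165; x_4 ≥ 9 gives C(7,3) = 35. Together 485.
Add back pairs where two caps are both exceeded: 10 + 20 + 0 + 10 + 0 + 0 = 40.
By inclusion–exclusion the count is 560 − 485 + 40 = 115.

115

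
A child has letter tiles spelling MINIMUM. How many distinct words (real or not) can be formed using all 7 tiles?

420

The 7 letters of MINIMUM have repeats: I appearing twice and M appearing 3 times.
Dividing 7! = 5040 by 3!·2! = 12 for the repeated letters gives 420.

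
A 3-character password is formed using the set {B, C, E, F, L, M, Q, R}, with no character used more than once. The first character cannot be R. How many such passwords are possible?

The first character has 8−1 = 7 choices (anything except R).
The remaining 2 characters are filled from the other 7 symbols without repetition: 7 × 6 = 42.
Total: 7 × 42 = 294.

294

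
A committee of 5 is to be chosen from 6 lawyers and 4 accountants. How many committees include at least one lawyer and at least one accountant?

246

Total 5-person selections from all 10: C(10,5) = 252.
Subtract selections that omit an entire group: no lawyers → C(4,5) = 0; no accountants → C(6,5) = 6.
Both groups omitted at once is impossible, so 252 − 6 = 246.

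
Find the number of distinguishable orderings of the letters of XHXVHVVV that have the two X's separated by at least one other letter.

Total arrangements of XHXVHVVV: 8!/(4!·2!·2!) = 420.
If the two X's are adjacent, glue them into one block, leaving 7 items to arrange: (7)!/(4!·2!) = 105 ways.
Subtracting, 420 − 105 = 315 arrangements keep the X's apart.

315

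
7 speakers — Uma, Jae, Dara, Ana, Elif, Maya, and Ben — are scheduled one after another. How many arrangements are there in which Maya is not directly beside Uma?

3600

There are 7! = 5040 arrangements in all. If Maya and Uma are adjacent, merging them into one block gives 2·(6)! = 1440 arrangements.
Complementary counting: 5040 − 1440 = 3600.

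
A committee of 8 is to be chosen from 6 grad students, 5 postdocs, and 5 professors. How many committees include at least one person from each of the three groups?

12495

Unrestricted: C(16,8) = 12870 ways to pick any 8 of the 16.
Subtract selections that omit an entire group: no grad students → C(10,8) = 45; no postdocs → C(11,8) = 165; no professors → C(11,8) = 165.
Add back selections omitting two groups (i.e. drawn from a single group): C(6,8) + C(5,8) + C(5,8) = 0.
By inclusion–exclusion: 12870 − 375 + 0 = 12495.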